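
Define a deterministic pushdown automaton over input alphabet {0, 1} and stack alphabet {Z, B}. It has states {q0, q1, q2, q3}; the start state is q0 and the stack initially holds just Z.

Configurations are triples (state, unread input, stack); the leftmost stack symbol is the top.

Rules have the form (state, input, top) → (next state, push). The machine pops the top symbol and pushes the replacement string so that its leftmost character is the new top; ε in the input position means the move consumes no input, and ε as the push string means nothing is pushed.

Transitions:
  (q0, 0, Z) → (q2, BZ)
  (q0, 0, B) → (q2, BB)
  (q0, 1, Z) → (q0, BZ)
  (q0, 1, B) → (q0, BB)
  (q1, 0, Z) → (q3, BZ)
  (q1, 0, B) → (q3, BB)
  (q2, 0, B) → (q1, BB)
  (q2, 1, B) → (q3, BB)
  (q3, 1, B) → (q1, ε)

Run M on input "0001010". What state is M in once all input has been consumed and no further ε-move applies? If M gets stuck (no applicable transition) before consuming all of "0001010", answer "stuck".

(q0, 0001010, Z) ⊢ (q2, 001010, BZ) ⊢ (q1, 01010, BBZ) ⊢ (q3, 1010, BBBZ) ⊢ (q1, 010, BBZ) ⊢ (q3, 10, BBBZ) ⊢ (q1, 0, BBZ) ⊢ (q3, ε, BBBZ)
All input consumed; M is in state q3.

q3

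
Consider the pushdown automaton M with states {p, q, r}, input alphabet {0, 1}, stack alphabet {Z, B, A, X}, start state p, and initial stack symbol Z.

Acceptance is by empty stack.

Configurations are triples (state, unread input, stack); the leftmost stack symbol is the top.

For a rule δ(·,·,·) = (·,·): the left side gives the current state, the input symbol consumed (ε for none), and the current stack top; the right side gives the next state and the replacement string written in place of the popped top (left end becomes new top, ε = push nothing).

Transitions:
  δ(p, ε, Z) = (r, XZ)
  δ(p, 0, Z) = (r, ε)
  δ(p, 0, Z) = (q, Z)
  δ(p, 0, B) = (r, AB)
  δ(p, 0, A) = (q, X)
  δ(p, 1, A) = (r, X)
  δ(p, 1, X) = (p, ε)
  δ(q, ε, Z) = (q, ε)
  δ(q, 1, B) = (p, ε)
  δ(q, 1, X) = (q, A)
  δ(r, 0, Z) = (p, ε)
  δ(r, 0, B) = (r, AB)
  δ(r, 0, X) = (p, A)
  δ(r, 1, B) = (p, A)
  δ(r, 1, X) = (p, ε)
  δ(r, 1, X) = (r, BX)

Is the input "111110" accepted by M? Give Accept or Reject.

One accepting computation: (p, 111110, Z) ⊢ (r, 111110, XZ) ⊢ (r, 11110, BXZ) ⊢ (p, 1110, AXZ) ⊢ (r, 110, XXZ) ⊢ (p, 10, XZ) ⊢ (p, 0, Z) ⊢ (r, ε, ε)
All input consumed and the stack is empty.

Accept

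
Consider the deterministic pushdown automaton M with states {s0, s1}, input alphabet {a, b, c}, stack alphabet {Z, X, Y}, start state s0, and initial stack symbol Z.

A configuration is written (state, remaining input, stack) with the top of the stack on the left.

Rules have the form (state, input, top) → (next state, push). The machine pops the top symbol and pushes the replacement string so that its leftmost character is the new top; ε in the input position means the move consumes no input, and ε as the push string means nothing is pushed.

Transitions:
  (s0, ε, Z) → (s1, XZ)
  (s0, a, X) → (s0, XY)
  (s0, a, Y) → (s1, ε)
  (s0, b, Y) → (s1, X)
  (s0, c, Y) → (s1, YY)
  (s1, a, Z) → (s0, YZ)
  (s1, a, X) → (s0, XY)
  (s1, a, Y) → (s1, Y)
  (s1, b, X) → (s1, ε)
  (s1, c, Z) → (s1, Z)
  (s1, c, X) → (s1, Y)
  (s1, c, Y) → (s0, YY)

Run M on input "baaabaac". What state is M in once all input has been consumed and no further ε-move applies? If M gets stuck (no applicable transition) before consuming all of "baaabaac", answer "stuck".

stuck

(s0, baaabaac, Z) ⊢ (s1, baaabaac, XZ) ⊢ (s1, aaabaac, Z) ⊢ (s0, aabaac, YZ) ⊢ (s1, abaac, Z) ⊢ (s0, baac, YZ) ⊢ (s1, aac, XZ) ⊢ (s0, ac, XYZ) ⊢ (s0, c, XYYZ)
No transition for (s0, c, top X); M blocks with input c remaining.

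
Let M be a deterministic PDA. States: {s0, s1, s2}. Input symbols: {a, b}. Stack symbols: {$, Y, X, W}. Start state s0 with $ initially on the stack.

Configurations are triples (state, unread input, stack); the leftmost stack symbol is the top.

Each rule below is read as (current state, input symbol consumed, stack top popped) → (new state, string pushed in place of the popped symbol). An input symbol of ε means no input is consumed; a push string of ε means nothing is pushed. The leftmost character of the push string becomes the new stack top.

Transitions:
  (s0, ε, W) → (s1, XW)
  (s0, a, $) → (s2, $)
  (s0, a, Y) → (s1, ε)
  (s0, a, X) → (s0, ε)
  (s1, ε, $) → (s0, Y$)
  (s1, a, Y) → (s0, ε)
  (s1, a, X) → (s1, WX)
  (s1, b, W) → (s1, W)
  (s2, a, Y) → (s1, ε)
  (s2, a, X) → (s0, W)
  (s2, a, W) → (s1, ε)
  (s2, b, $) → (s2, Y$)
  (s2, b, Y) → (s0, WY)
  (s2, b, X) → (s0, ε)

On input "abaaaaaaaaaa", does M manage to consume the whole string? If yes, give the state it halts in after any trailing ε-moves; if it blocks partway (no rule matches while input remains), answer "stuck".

(s0, abaaaaaaaaaa, $) ⊢ (s2, baaaaaaaaaa, $) ⊢ (s2, aaaaaaaaaa, Y$) ⊢ (s1, aaaaaaaaa, $) ⊢ (s0, aaaaaaaaa, Y$) ⊢ (s1, aaaaaaaa, $) ⊢ (s0, aaaaaaaa, Y$) ⊢ (s1, aaaaaaa, $) ⊢ (s0, aaaaaaa, Y$) ⊢ (s1, aaaaaa, $) ⊢ (s0, aaaaaa, Y$) ⊢ (s1, aaaaa, $) ⊢ (s0, aaaaa, Y$) ⊢ (s1, aaaa, $) ⊢ (s0, aaaa, Y$) ⊢ (s1, aaa, $) ⊢ (s0, aaa, Y$) ⊢ (s1, aa, $) ⊢ (s0, aa, Y$) ⊢ (s1, a, $) ⊢ (s0, a, Y$) ⊢ (s1, ε, $) ⊢ (s0, ε, Y$)
All input consumed; M is in state s0.

s0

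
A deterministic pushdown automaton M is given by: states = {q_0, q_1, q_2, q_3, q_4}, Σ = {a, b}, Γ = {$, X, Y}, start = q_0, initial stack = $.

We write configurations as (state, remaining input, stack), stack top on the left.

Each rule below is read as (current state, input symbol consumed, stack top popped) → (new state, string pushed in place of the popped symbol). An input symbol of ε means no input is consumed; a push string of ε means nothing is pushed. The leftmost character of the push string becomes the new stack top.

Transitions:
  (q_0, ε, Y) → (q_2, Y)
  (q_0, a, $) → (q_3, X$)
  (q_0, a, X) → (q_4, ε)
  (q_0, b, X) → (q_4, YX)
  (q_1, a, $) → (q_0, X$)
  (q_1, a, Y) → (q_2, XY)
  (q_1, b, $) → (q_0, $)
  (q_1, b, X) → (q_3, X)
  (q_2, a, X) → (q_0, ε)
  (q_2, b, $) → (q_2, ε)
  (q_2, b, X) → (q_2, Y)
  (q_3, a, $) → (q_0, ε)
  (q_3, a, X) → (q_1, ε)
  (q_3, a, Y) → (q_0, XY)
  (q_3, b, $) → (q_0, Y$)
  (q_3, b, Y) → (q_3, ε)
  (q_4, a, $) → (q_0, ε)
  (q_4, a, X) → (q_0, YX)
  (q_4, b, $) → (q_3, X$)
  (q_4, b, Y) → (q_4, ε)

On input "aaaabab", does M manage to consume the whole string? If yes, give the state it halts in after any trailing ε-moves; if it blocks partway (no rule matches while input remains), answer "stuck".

(q_0, aaaabab, $)
  read a, top $: go to q_3, push X$ → (q_3, aaabab, X$)
  read a, top X: go to q_1, push ε → (q_1, aabab, $)
  read a, top $: go to q_0, push X$ → (q_0, abab, X$)
  read a, top X: go to q_4, push ε → (q_4, bab, $)
  read b, top $: go to q_3, push X$ → (q_3, ab, X$)
  read a, top X: go to q_1, push ε → (q_1, b, $)
  read b, top $: go to q_0, push $ → (q_0, ε, $)
All input consumed; M is in state q_0.

q_0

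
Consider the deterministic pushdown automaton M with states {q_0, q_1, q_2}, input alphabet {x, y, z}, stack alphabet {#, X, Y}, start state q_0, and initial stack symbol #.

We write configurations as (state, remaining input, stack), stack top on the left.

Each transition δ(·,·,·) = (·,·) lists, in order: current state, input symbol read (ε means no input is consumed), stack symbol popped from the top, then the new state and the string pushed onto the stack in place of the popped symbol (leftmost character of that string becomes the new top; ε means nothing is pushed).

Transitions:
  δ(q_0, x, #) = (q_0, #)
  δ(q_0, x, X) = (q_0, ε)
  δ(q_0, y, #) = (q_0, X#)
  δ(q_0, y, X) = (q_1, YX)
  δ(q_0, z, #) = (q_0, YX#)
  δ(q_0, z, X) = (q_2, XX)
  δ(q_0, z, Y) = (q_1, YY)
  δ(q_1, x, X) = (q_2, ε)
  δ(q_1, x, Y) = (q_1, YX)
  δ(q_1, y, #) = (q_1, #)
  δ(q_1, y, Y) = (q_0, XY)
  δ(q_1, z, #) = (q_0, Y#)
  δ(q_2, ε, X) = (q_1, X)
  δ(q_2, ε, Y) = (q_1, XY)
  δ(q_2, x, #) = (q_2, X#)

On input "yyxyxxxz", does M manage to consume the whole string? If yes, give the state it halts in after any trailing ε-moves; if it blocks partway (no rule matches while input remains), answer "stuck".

stuck

(q_0, yyxyxxxz, #)
  read y, top #: go to q_0, push X# → (q_0, yxyxxxz, X#)
  read y, top X: go to q_1, push YX → (q_1, xyxxxz, YX#)
  read x, top Y: go to q_1, push YX → (q_1, yxxxz, YXX#)
  read y, top Y: go to q_0, push XY → (q_0, xxxz, XYXX#)
  read x, top X: go to q_0, push ε → (q_0, xxz, YXX#)
No transition for (q_0, x, top Y); M blocks with input xxz remaining.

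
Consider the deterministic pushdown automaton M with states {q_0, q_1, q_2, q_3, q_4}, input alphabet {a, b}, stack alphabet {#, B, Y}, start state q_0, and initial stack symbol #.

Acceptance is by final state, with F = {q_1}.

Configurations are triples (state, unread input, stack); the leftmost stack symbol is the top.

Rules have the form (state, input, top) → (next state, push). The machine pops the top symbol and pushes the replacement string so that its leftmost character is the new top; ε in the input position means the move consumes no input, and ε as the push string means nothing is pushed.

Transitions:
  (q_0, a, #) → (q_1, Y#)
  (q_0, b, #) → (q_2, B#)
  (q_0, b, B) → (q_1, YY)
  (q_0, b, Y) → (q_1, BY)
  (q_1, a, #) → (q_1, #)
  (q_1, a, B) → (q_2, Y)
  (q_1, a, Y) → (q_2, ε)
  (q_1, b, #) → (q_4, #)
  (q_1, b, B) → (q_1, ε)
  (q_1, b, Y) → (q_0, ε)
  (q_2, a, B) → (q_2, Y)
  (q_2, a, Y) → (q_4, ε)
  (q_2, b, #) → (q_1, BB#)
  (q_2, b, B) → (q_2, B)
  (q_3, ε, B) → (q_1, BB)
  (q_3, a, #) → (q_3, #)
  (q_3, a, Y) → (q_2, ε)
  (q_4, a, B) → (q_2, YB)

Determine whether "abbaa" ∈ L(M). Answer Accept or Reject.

(q_0, abbaa, #)
  read a, top #: go to q_1, push Y# → (q_1, bbaa, Y#)
  read b, top Y: go to q_0, push ε → (q_0, baa, #)
  read b, top #: go to q_2, push B# → (q_2, aa, B#)
  read a, top B: go to q_2, push Y → (q_2, a, Y#)
  read a, top Y: go to q_4, push ε → (q_4, ε, #)
All input consumed; state q_4 ∉ F and no further ε-move applies.

Reject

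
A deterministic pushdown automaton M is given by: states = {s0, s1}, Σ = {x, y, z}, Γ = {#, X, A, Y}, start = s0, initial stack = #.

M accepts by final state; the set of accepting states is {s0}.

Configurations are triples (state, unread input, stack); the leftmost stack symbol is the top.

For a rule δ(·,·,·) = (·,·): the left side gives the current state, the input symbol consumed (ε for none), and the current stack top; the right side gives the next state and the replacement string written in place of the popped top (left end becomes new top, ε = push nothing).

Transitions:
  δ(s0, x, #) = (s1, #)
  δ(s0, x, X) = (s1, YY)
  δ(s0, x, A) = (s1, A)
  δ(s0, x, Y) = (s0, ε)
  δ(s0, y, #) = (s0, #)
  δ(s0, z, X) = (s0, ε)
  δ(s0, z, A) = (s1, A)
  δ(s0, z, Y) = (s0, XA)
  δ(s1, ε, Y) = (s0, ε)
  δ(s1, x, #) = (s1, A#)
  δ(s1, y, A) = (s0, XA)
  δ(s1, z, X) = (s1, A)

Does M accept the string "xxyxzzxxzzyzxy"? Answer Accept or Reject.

(s0, xxyxzzxxzzyzxy, #) ⊢ (s1, xyxzzxxzzyzxy, #) ⊢ (s1, yxzzxxzzyzxy, A#) ⊢ (s0, xzzxxzzyzxy, XA#) ⊢ (s1, zzxxzzyzxy, YYA#) ⊢ (s0, zzxxzzyzxy, YA#) ⊢ (s0, zxxzzyzxy, XAA#) ⊢ (s0, xxzzyzxy, AA#) ⊢ (s1, xzzyzxy, AA#)
No transition applies at (s1, xzzyzxy, AA#); input not fully consumed.

Reject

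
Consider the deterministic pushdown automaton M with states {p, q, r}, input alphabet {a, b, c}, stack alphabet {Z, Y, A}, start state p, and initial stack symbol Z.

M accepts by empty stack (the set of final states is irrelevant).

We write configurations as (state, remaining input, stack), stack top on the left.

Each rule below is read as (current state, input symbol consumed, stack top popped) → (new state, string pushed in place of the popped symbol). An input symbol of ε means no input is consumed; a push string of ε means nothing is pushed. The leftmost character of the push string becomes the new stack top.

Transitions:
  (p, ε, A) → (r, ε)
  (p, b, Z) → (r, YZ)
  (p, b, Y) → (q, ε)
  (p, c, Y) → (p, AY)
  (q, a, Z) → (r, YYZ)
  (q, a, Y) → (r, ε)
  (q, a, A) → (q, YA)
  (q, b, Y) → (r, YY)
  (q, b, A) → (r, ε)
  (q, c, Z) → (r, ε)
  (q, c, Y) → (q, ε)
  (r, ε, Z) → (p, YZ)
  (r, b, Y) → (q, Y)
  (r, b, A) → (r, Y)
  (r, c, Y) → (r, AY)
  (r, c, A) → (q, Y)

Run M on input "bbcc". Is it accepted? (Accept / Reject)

Accept

(p, bbcc, Z)
  read b, top Z: go to r, push YZ → (r, bcc, YZ)
  read b, top Y: go to q, push Y → (q, cc, YZ)
  read c, top Y: go to q, push ε → (q, c, Z)
  read c, top Z: go to r, push ε → (r, ε, ε)
All input consumed and the stack is empty.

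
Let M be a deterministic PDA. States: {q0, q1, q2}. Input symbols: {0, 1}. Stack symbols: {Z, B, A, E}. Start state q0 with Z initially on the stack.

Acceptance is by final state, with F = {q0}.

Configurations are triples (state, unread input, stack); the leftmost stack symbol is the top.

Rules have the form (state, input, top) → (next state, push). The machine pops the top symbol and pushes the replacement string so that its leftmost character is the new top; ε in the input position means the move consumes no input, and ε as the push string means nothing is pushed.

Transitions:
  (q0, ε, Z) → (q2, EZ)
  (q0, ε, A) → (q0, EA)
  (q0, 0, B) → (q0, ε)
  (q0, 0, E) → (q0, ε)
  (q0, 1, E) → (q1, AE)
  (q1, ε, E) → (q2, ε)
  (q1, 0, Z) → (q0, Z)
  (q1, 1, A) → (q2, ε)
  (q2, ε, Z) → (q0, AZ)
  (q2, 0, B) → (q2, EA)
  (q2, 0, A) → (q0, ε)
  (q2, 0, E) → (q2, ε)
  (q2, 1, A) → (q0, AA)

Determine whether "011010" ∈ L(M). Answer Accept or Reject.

Accept

(q0, 011010, Z)
  ε-move, top Z: go to q2, push EZ → (q2, 011010, EZ)
  read 0, top E: go to q2, push ε → (q2, 11010, Z)
  ε-move, top Z: go to q0, push AZ → (q0, 11010, AZ)
  ε-move, top A: go to q0, push EA → (q0, 11010, EAZ)
  read 1, top E: go to q1, push AE → (q1, 1010, AEAZ)
  read 1, top A: go to q2, push ε → (q2, 010, EAZ)
  read 0, top E: go to q2, push ε → (q2, 10, AZ)
  read 1, top A: go to q0, push AA → (q0, 0, AAZ)
  ε-move, top A: go to q0, push EA → (q0, 0, EAAZ)
  read 0, top E: go to q0, push ε → (q0, ε, AAZ)
All input consumed; state q0 ∈ F.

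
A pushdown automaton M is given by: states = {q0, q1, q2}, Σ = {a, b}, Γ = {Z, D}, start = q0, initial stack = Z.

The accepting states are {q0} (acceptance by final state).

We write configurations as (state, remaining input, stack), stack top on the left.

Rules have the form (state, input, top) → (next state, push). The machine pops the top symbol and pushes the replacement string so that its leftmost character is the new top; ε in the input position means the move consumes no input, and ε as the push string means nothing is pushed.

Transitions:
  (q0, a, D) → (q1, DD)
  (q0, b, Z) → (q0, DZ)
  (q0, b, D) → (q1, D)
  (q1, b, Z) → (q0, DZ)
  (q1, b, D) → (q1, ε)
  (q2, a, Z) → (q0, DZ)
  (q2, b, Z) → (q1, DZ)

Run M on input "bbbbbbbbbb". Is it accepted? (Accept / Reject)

Accept

One accepting computation: (q0, bbbbbbbbbb, Z) ⊢ (q0, bbbbbbbbb, DZ) ⊢ (q1, bbbbbbbb, DZ) ⊢ (q1, bbbbbbb, Z) ⊢ (q0, bbbbbb, DZ) ⊢ (q1, bbbbb, DZ) ⊢ (q1, bbbb, Z) ⊢ (q0, bbb, DZ) ⊢ (q1, bb, DZ) ⊢ (q1, b, Z) ⊢ (q0, ε, DZ)
All input consumed and state q0 ∈ F.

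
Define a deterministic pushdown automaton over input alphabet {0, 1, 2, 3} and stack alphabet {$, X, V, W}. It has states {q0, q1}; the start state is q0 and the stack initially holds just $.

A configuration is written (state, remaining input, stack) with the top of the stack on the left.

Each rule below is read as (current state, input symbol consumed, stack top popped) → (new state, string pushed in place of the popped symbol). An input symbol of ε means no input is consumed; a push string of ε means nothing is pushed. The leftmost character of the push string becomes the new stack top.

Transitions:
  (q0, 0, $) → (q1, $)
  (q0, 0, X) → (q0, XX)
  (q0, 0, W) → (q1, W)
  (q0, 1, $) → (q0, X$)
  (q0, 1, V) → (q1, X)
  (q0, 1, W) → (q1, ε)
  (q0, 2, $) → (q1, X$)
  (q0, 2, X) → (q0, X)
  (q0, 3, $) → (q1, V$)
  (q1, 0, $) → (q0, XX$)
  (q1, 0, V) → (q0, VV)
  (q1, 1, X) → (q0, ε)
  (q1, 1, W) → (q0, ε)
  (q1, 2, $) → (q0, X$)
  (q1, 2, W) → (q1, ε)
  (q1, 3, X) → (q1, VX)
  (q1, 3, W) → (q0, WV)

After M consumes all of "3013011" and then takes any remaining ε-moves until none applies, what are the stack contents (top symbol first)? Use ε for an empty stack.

(q0, 3013011, $)
  read 3, top $: go to q1, push V$ → (q1, 013011, V$)
  read 0, top V: go to q0, push VV → (q0, 13011, VV$)
  read 1, top V: go to q1, push X → (q1, 3011, XV$)
  read 3, top X: go to q1, push VX → (q1, 011, VXV$)
  read 0, top V: go to q0, push VV → (q0, 11, VVXV$)
  read 1, top V: go to q1, push X → (q1, 1, XVXV$)
  read 1, top X: go to q0, push ε → (q0, ε, VXV$)
All input consumed in state q0 with stack VXV$.

VXV$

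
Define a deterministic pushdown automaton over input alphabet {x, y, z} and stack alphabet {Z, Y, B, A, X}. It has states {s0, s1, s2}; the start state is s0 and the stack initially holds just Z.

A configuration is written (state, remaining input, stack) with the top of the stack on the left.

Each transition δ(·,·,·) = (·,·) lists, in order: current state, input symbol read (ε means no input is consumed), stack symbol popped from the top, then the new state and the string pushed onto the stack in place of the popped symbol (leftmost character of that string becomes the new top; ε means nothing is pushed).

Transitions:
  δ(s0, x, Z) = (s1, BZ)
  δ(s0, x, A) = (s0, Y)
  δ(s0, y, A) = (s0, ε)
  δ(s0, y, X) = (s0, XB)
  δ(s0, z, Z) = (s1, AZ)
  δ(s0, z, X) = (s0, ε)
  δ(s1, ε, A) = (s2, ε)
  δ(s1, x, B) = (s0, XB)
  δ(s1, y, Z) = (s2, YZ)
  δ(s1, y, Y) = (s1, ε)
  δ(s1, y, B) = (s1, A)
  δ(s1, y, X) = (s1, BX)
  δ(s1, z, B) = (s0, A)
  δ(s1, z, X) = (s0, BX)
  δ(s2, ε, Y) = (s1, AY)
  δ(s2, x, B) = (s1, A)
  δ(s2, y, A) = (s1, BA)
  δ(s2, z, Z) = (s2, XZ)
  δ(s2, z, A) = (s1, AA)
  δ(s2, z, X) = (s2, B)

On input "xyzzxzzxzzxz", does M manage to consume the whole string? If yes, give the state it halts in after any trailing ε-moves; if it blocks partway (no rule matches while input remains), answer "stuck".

(s0, xyzzxzzxzzxz, Z)
  read x, top Z: go to s1, push BZ → (s1, yzzxzzxzzxz, BZ)
  read y, top B: go to s1, push A → (s1, zzxzzxzzxz, AZ)
  ε-move, top A: go to s2, push ε → (s2, zzxzzxzzxz, Z)
  read z, top Z: go to s2, push XZ → (s2, zxzzxzzxz, XZ)
  read z, top X: go to s2, push B → (s2, xzzxzzxz, BZ)
  read x, top B: go to s1, push A → (s1, zzxzzxz, AZ)
  ε-move, top A: go to s2, push ε → (s2, zzxzzxz, Z)
  read z, top Z: go to s2, push XZ → (s2, zxzzxz, XZ)
  read z, top X: go to s2, push B → (s2, xzzxz, BZ)
  read x, top B: go to s1, push A → (s1, zzxz, AZ)
  ε-move, top A: go to s2, push ε → (s2, zzxz, Z)
  read z, top Z: go to s2, push XZ → (s2, zxz, XZ)
  read z, top X: go to s2, push B → (s2, xz, BZ)
  read x, top B: go to s1, push A → (s1, z, AZ)
  ε-move, top A: go to s2, push ε → (s2, z, Z)
  read z, top Z: go to s2, push XZ → (s2, ε, XZ)
All input consumed; M is in state s2.

s2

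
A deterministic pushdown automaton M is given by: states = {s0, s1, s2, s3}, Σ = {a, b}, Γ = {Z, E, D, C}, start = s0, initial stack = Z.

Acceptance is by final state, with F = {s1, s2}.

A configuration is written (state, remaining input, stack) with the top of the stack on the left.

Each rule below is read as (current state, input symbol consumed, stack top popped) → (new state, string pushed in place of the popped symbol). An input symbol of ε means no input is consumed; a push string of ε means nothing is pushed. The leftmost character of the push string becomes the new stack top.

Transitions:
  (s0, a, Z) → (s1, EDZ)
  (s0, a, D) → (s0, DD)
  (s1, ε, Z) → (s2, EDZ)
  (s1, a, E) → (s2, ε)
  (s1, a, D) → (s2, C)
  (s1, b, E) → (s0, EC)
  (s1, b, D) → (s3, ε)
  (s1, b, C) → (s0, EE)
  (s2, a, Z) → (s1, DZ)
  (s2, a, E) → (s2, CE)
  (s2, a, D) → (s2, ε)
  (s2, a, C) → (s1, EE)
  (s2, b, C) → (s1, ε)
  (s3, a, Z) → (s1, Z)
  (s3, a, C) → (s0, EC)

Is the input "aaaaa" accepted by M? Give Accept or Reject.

Accept

(s0, aaaaa, Z)
  read a, top Z: go to s1, push EDZ → (s1, aaaa, EDZ)
  read a, top E: go to s2, push ε → (s2, aaa, DZ)
  read a, top D: go to s2, push ε → (s2, aa, Z)
  read a, top Z: go to s1, push DZ → (s1, a, DZ)
  read a, top D: go to s2, push C → (s2, ε, CZ)
All input consumed; state s2 ∈ F.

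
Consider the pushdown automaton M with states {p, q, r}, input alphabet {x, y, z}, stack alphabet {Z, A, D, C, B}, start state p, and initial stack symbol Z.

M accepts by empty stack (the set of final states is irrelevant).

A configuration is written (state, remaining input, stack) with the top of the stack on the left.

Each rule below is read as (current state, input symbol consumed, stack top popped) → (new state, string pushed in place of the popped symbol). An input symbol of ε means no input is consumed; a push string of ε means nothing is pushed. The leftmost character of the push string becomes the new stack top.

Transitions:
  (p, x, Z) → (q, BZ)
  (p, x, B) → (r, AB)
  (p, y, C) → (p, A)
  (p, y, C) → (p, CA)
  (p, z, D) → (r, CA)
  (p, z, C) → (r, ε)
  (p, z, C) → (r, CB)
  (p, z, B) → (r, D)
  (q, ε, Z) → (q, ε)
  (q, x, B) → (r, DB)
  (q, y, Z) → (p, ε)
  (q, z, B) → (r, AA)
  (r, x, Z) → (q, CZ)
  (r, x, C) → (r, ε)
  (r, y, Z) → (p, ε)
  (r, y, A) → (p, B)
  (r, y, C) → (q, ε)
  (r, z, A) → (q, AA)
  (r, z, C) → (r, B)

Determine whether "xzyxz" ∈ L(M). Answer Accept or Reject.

Reject

No computation consumes all input and empties the stack.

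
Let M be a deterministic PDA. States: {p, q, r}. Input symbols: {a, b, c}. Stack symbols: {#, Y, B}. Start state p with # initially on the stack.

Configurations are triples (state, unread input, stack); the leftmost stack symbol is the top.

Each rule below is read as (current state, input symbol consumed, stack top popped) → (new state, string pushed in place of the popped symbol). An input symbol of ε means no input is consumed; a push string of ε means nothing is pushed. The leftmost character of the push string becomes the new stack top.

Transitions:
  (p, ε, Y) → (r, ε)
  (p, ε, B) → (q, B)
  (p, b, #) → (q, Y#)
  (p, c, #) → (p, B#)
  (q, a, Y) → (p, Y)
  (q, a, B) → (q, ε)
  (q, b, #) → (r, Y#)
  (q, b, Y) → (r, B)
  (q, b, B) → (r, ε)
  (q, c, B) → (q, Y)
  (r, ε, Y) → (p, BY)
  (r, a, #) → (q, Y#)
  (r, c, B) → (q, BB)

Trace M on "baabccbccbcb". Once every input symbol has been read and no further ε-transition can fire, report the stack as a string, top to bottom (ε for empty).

(p, baabccbccbcb, #)
  read b, top #: go to q, push Y# → (q, aabccbccbcb, Y#)
  read a, top Y: go to p, push Y → (p, abccbccbcb, Y#)
  ε-move, top Y: go to r, push ε → (r, abccbccbcb, #)
  read a, top #: go to q, push Y# → (q, bccbccbcb, Y#)
  read b, top Y: go to r, push B → (r, ccbccbcb, B#)
  read c, top B: go to q, push BB → (q, cbccbcb, BB#)
  read c, top B: go to q, push Y → (q, bccbcb, YB#)
  read b, top Y: go to r, push B → (r, ccbcb, BB#)
  read c, top B: go to q, push BB → (q, cbcb, BBB#)
  read c, top B: go to q, push Y → (q, bcb, YBB#)
  read b, top Y: go to r, push B → (r, cb, BBB#)
  read c, top B: go to q, push BB → (q, b, BBBB#)
  read b, top B: go to r, push ε → (r, ε, BBB#)
All input consumed in state r with stack BBB#.

BBB#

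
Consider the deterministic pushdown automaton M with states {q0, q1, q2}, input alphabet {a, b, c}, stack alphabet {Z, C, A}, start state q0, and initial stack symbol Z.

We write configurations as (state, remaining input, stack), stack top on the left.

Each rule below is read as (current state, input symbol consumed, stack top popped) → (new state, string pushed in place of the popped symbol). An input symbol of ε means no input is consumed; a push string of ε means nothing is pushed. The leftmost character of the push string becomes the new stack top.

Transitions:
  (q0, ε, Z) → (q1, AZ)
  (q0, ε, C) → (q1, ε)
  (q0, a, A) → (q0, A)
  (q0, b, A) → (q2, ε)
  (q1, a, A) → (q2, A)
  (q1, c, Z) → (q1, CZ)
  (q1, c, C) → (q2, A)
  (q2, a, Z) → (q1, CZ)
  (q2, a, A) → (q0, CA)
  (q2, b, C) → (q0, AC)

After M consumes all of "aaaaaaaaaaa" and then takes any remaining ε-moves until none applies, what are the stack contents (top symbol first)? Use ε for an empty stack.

AZ

(q0, aaaaaaaaaaa, Z)
  ε-move, top Z: go to q1, push AZ → (q1, aaaaaaaaaaa, AZ)
  read a, top A: go to q2, push A → (q2, aaaaaaaaaa, AZ)
  read a, top A: go to q0, push CA → (q0, aaaaaaaaa, CAZ)
  ε-move, top C: go to q1, push ε → (q1, aaaaaaaaa, AZ)
  read a, top A: go to q2, push A → (q2, aaaaaaaa, AZ)
  read a, top A: go to q0, push CA → (q0, aaaaaaa, CAZ)
  ε-move, top C: go to q1, push ε → (q1, aaaaaaa, AZ)
  read a, top A: go to q2, push A → (q2, aaaaaa, AZ)
  read a, top A: go to q0, push CA → (q0, aaaaa, CAZ)
  ε-move, top C: go to q1, push ε → (q1, aaaaa, AZ)
  read a, top A: go to q2, push A → (q2, aaaa, AZ)
  read a, top A: go to q0, push CA → (q0, aaa, CAZ)
  ε-move, top C: go to q1, push ε → (q1, aaa, AZ)
  read a, top A: go to q2, push A → (q2, aa, AZ)
  read a, top A: go to q0, push CA → (q0, a, CAZ)
  ε-move, top C: go to q1, push ε → (q1, a, AZ)
  read a, top A: go to q2, push A → (q2, ε, AZ)
All input consumed in state q2 with stack AZ.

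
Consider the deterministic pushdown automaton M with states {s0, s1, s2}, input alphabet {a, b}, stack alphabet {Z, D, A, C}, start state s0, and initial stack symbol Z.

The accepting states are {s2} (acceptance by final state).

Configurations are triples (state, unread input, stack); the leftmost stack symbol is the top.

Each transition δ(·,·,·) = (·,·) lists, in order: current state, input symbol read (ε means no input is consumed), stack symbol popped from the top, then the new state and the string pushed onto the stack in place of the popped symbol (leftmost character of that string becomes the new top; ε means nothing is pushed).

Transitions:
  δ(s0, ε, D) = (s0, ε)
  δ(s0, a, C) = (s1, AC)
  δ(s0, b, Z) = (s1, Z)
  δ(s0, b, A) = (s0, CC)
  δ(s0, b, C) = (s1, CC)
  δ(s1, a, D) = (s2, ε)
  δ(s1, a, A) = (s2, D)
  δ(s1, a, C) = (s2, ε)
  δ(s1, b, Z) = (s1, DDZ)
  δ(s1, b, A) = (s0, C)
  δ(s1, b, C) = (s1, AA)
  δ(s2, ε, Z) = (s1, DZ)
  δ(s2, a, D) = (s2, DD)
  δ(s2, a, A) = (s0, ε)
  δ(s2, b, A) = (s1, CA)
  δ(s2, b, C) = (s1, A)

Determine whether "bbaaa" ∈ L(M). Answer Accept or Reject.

(s0, bbaaa, Z) ⊢ (s1, baaa, Z) ⊢ (s1, aaa, DDZ) ⊢ (s2, aa, DZ) ⊢ (s2, a, DDZ) ⊢ (s2, ε, DDDZ)
All input consumed; state s2 ∈ F.

Accept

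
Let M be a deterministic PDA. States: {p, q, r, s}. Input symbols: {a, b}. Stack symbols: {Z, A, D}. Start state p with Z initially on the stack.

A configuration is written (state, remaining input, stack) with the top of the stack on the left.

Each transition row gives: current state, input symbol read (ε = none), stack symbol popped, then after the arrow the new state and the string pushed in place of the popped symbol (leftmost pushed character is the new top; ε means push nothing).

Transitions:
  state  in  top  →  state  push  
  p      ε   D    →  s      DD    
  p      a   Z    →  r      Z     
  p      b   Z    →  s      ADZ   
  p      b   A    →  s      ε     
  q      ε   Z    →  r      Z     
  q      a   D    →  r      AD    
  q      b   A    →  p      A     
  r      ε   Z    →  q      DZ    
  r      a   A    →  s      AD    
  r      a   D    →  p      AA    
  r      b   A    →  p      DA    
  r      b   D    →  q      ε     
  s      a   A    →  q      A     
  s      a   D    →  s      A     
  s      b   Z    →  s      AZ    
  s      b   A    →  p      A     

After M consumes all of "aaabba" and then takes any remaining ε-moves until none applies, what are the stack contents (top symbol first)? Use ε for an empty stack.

(p, aaabba, Z)
  read a, top Z: go to r, push Z → (r, aabba, Z)
  ε-move, top Z: go to q, push DZ → (q, aabba, DZ)
  read a, top D: go to r, push AD → (r, abba, ADZ)
  read a, top A: go to s, push AD → (s, bba, ADDZ)
  read b, top A: go to p, push A → (p, ba, ADDZ)
  read b, top A: go to s, push ε → (s, a, DDZ)
  read a, top D: go to s, push A → (s, ε, ADZ)
All input consumed in state s with stack ADZ.

ADZ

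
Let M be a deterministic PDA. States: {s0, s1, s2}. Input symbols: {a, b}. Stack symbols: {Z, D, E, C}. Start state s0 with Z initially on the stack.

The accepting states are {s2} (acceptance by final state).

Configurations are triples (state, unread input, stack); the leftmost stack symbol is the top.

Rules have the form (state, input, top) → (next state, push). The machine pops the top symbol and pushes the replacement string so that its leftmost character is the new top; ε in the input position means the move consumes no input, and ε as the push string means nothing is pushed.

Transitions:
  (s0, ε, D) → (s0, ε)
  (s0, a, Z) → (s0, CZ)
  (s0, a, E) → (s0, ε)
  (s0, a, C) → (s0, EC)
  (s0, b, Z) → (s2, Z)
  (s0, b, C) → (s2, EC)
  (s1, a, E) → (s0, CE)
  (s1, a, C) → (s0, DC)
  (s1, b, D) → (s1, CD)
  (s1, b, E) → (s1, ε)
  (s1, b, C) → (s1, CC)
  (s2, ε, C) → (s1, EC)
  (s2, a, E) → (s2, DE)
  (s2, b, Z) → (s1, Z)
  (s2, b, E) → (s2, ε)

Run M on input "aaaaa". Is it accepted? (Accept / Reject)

(s0, aaaaa, Z)
  read a, top Z: go to s0, push CZ → (s0, aaaa, CZ)
  read a, top C: go to s0, push EC → (s0, aaa, ECZ)
  read a, top E: go to s0, push ε → (s0, aa, CZ)
  read a, top C: go to s0, push EC → (s0, a, ECZ)
  read a, top E: go to s0, push ε → (s0, ε, CZ)
All input consumed; state s0 ∉ F and no further ε-move applies.

Reject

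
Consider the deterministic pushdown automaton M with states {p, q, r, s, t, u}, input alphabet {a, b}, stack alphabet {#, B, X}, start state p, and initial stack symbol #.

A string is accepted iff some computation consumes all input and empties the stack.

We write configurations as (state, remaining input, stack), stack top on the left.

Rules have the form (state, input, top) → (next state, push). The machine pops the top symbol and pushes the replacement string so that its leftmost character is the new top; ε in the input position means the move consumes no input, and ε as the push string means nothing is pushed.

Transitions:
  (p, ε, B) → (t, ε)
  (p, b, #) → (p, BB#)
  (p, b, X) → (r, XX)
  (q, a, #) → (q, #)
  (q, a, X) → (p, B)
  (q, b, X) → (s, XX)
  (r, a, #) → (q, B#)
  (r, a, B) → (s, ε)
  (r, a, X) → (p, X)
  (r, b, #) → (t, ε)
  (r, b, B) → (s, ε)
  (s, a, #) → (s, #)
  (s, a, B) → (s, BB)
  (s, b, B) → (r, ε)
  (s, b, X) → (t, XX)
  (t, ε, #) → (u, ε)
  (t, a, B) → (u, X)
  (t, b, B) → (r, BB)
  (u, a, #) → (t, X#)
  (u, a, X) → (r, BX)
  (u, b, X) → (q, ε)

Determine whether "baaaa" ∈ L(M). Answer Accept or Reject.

(p, baaaa, #)
  read b, top #: go to p, push BB# → (p, aaaa, BB#)
  ε-move, top B: go to t, push ε → (t, aaaa, B#)
  read a, top B: go to u, push X → (u, aaa, X#)
  read a, top X: go to r, push BX → (r, aa, BX#)
  read a, top B: go to s, push ε → (s, a, X#)
No transition applies at (s, a, X#); input not fully consumed.

Reject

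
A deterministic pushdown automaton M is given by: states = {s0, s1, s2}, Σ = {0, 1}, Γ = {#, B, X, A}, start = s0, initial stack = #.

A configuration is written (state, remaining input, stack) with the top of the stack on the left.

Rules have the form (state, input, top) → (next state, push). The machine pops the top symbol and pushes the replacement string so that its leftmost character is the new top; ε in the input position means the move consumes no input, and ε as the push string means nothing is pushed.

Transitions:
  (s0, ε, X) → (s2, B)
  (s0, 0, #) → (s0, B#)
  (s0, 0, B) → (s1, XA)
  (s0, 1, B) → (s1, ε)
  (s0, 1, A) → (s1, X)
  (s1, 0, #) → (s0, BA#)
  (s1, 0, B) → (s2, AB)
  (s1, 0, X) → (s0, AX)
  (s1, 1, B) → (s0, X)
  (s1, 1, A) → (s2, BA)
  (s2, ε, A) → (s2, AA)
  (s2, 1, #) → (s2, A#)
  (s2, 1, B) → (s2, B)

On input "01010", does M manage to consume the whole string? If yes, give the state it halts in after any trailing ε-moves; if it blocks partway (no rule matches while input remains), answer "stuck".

stuck

(s0, 01010, #) ⊢ (s0, 1010, B#) ⊢ (s1, 010, #) ⊢ (s0, 10, BA#) ⊢ (s1, 0, A#)
No transition for (s1, 0, top A); M blocks with input 0 remaining.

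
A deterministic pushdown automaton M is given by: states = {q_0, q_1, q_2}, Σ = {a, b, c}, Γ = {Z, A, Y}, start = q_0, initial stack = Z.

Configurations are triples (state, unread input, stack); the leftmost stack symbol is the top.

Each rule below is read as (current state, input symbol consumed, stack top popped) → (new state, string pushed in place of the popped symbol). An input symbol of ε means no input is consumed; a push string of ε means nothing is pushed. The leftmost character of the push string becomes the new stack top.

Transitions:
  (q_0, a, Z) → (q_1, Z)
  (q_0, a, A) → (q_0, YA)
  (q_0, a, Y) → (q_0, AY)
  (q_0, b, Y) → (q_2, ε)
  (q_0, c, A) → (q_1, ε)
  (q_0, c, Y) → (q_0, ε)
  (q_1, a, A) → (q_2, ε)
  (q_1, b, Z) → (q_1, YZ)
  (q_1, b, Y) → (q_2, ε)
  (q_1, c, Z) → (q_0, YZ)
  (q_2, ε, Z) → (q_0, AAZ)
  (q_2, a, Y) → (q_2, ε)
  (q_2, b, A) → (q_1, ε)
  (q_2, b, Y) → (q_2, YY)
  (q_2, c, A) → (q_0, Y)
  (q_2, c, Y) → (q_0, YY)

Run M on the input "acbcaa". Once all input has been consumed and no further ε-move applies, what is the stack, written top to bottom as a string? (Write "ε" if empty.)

(q_0, acbcaa, Z)
  read a, top Z: go to q_1, push Z → (q_1, cbcaa, Z)
  read c, top Z: go to q_0, push YZ → (q_0, bcaa, YZ)
  read b, top Y: go to q_2, push ε → (q_2, caa, Z)
  ε-move, top Z: go to q_0, push AAZ → (q_0, caa, AAZ)
  read c, top A: go to q_1, push ε → (q_1, aa, AZ)
  read a, top A: go to q_2, push ε → (q_2, a, Z)
  ε-move, top Z: go to q_0, push AAZ → (q_0, a, AAZ)
  read a, top A: go to q_0, push YA → (q_0, ε, YAAZ)
All input consumed in state q_0 with stack YAAZ.

YAAZ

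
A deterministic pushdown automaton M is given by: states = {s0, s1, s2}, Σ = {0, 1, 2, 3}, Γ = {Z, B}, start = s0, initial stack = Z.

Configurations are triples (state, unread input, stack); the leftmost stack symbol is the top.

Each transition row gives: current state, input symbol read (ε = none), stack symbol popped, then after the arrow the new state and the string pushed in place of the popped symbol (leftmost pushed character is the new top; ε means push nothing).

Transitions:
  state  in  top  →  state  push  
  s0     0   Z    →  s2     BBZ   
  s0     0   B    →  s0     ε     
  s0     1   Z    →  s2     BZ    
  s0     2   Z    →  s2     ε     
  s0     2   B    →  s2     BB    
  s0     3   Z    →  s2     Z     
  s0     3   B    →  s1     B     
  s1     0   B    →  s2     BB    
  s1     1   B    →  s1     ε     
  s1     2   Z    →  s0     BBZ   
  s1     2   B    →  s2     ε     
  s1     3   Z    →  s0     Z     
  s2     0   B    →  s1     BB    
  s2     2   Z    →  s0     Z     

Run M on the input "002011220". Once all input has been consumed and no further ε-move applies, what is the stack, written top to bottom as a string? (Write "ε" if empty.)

(s0, 002011220, Z)
  read 0, top Z: go to s2, push BBZ → (s2, 02011220, BBZ)
  read 0, top B: go to s1, push BB → (s1, 2011220, BBBZ)
  read 2, top B: go to s2, push ε → (s2, 011220, BBZ)
  read 0, top B: go to s1, push BB → (s1, 11220, BBBZ)
  read 1, top B: go to s1, push ε → (s1, 1220, BBZ)
  read 1, top B: go to s1, push ε → (s1, 220, BZ)
  read 2, top B: go to s2, push ε → (s2, 20, Z)
  read 2, top Z: go to s0, push Z → (s0, 0, Z)
  read 0, top Z: go to s2, push BBZ → (s2, ε, BBZ)
All input consumed in state s2 with stack BBZ.

BBZ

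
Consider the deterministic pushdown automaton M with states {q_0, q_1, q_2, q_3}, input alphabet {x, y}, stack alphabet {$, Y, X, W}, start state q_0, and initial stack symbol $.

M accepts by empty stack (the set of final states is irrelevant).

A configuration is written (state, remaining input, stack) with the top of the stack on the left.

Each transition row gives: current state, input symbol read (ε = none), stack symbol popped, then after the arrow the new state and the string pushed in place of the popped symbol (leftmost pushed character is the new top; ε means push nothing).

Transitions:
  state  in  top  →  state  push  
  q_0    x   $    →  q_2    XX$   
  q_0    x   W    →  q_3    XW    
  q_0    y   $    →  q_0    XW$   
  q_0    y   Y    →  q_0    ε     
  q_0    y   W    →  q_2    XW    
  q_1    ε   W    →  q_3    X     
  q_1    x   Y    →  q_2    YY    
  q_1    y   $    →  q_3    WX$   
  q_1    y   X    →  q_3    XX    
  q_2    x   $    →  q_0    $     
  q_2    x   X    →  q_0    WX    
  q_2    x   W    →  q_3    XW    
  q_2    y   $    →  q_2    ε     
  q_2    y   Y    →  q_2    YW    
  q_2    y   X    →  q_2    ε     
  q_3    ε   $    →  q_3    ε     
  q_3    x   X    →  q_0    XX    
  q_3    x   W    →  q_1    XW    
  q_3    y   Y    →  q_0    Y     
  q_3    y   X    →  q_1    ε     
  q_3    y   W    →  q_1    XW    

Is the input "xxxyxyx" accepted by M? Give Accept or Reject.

Reject

(q_0, xxxyxyx, $)
  read x, top $: go to q_2, push XX$ → (q_2, xxyxyx, XX$)
  read x, top X: go to q_0, push WX → (q_0, xyxyx, WXX$)
  read x, top W: go to q_3, push XW → (q_3, yxyx, XWXX$)
  read y, top X: go to q_1, push ε → (q_1, xyx, WXX$)
  ε-move, top W: go to q_3, push X → (q_3, xyx, XXX$)
  read x, top X: go to q_0, push XX → (q_0, yx, XXXX$)
No transition applies at (q_0, yx, XXXX$); input not fully consumed.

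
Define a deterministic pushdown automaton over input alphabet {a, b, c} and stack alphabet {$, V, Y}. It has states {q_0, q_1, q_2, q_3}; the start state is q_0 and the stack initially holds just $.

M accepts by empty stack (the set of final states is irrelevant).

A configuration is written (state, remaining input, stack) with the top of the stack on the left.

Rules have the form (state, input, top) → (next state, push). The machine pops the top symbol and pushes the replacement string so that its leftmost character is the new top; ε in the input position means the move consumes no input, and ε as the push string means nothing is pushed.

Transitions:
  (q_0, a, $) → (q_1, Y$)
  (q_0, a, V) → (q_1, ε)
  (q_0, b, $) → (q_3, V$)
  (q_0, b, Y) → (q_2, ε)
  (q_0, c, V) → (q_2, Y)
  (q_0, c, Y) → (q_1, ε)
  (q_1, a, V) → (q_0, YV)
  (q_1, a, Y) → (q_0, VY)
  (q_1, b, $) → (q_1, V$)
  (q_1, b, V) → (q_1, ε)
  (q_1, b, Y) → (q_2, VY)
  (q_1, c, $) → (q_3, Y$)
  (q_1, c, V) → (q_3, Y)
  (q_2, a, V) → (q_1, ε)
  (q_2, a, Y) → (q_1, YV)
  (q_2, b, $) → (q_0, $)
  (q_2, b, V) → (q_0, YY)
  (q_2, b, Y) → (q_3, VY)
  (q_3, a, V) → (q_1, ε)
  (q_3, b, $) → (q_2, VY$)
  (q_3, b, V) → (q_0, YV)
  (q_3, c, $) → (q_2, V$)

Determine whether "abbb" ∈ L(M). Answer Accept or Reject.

Reject

(q_0, abbb, $)
  read a, top $: go to q_1, push Y$ → (q_1, bbb, Y$)
  read b, top Y: go to q_2, push VY → (q_2, bb, VY$)
  read b, top V: go to q_0, push YY → (q_0, b, YYY$)
  read b, top Y: go to q_2, push ε → (q_2, ε, YY$)
All input consumed; stack is YY$, not empty, and no further ε-move applies.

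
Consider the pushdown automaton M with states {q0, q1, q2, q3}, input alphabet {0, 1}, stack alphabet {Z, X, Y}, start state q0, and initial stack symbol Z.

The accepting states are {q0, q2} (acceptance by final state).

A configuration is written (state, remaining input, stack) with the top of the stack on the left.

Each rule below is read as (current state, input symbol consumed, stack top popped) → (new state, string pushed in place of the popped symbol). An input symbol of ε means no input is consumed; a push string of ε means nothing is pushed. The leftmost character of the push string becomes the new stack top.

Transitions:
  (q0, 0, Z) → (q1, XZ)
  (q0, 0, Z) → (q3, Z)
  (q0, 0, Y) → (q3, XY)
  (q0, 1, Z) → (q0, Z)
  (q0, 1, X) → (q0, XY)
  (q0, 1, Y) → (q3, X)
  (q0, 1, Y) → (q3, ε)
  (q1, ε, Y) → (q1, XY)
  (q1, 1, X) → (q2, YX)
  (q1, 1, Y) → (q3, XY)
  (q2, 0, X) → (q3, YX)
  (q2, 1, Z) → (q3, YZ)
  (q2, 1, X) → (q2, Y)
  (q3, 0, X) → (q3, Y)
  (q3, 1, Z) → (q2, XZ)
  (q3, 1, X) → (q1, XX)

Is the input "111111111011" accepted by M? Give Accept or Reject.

Accept

One accepting computation: (q0, 111111111011, Z) ⊢ (q0, 11111111011, Z) ⊢ (q0, 1111111011, Z) ⊢ (q0, 111111011, Z) ⊢ (q0, 11111011, Z) ⊢ (q0, 1111011, Z) ⊢ (q0, 111011, Z) ⊢ (q0, 11011, Z) ⊢ (q0, 1011, Z) ⊢ (q0, 011, Z) ⊢ (q3, 11, Z) ⊢ (q2, 1, XZ) ⊢ (q2, ε, YZ)
All input consumed and state q2 ∈ F.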